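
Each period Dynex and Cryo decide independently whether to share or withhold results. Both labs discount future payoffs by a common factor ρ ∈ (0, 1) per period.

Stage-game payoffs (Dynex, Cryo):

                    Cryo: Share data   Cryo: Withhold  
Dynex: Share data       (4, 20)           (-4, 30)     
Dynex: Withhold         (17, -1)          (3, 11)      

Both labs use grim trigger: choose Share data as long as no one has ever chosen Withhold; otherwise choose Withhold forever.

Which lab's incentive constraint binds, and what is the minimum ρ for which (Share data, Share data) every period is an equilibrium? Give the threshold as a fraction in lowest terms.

Dynex: cooperation gives 4 each period; deviation gives 17 once then 3 forever.
  4/(1−ρ) ≥ 17 + 3ρ/(1−ρ) ⇒ ρ ≥ 13/14.
Cryo: cooperation gives 20 each period; deviation gives 30 once then 11 forever.
  ρ ≥ 10/19.
Both must hold, so the binding constraint is Dynex's: ρ ≥ 13/14.

Dynex; ρ ≥ 13/14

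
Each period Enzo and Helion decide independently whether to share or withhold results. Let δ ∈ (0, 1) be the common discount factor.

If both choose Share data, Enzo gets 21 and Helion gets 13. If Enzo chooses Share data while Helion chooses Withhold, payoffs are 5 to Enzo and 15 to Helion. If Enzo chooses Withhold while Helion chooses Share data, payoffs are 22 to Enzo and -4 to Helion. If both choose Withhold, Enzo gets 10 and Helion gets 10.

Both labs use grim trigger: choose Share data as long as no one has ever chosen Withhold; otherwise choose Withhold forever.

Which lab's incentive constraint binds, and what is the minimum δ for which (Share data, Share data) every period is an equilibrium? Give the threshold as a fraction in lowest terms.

For Enzo: deviation gain 22−21 = 1, per-period punishment loss 21−10 = 11. IC gives δ ≥ 1/12.
For Helion: gain 2, loss 3 per period, so δ ≥ 2/5.
The tighter constraint is Helion's, so cooperation needs δ ≥ 2/5.

Helion; δ ≥ 2/5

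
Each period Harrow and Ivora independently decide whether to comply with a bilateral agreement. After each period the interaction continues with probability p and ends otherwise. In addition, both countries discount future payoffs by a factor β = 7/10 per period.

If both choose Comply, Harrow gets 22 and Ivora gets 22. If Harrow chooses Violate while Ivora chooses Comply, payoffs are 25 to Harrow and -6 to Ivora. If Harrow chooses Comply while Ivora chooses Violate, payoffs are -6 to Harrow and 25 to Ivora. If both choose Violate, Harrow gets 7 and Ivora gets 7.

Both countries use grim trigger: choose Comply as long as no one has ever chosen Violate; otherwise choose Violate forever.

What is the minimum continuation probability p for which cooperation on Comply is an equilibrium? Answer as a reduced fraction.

5/21

Expected continuation weight on next period's payoff is β·p = 7/10·p, which plays the role of the discount factor.
Cooperation requires 7/10·p ≥ (25−22)/(25−7) = 1/6, hence p ≥ 5/21.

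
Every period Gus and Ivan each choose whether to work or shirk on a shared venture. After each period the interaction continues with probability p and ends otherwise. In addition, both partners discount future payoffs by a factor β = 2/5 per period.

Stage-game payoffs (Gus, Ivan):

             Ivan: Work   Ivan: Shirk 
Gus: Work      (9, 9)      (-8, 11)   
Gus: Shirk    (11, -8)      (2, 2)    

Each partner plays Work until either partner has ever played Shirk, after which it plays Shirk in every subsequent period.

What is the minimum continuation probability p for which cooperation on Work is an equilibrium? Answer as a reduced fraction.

5/9

With continuation probability p and discount β, the effective per-period discount factor is βp.
Grim-trigger IC: βp ≥ (11−9)/(11−2) = 2/9.
So p ≥ (2/9)/(2/5) = 5/9.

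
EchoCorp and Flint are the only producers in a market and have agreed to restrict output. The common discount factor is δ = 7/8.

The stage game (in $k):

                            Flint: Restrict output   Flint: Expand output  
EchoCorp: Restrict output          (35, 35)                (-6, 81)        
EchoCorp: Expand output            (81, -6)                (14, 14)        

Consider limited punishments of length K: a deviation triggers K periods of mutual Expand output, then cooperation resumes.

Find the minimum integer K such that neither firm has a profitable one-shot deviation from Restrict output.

IC: δ(1−δ^K)/(1−δ) ≥ (81−35)/(35−14) = 46/21.
With δ = 7/8: need 1 − δ^K ≥ 46/21·(1−7/8)/(7/8), i.e. δ^K ≤ 0.6871.
Since (7/8)^2 = 0.7656 and (7/8)^3 = 0.6699, the smallest such K is 3.

3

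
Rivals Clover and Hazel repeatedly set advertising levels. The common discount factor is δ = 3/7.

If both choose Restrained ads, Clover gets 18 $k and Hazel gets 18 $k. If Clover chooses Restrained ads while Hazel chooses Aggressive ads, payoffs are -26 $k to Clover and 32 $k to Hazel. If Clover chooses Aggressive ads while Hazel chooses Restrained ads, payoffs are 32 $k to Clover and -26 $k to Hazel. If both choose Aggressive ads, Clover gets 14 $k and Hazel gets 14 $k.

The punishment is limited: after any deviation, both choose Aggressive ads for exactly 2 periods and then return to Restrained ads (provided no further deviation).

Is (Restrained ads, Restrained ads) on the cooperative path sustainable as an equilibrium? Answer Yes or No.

A one-shot deviation gives 32 now, then 14 for 2 periods, then back to 18.
Gain from deviating: (32−18) today; loss: (18−14) in each of the next 2 periods.
No-deviation condition: (18−14)(δ+…+δ^2) ≥ 32−18, i.e. δ+…+δ^2 ≥ 7/2.
At δ = 3/7: δ+…+δ^2 = 0.6122 < 3.5000.
So cooperation is not sustainable.

No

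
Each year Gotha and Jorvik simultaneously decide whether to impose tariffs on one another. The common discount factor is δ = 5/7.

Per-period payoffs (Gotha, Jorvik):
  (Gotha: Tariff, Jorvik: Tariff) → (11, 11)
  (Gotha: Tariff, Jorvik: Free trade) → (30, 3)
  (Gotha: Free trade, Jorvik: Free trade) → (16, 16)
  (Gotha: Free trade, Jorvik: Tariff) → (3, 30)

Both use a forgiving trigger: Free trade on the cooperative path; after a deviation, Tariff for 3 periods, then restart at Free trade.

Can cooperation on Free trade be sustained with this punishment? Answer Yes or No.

No

Comparing payoff streams over the 4 periods until play realigns: cooperate → 16(1+δ+…+δ^3); deviate → 30 + 11(δ+…+δ^3).
Cooperation is sustained iff (16−11)(δ+…+δ^3) ≥ 30−16.
δ+…+δ^3 = 5/7·(1−(5/7)^3)/(1−5/7) = 1.5889, and (30−16)/(16−11) = 2.8000.
1.5889 < 2.8000, so cooperation is not sustainable.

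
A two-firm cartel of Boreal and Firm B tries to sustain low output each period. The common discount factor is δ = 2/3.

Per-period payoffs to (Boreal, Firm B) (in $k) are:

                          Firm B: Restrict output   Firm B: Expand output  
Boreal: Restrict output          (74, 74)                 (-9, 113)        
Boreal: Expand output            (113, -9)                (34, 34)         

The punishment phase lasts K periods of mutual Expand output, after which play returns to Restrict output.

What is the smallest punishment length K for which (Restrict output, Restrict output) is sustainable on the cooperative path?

2

IC: δ(1−δ^K)/(1−δ) ≥ (113−74)/(74−34) = 39/40.
With δ = 2/3: need 1 − δ^K ≥ 39/40·(1−2/3)/(2/3), i.e. δ^K ≤ 0.5125.
Since (2/3)^1 = 0.6667 and (2/3)^2 = 0.4444, the smallest such K is 2.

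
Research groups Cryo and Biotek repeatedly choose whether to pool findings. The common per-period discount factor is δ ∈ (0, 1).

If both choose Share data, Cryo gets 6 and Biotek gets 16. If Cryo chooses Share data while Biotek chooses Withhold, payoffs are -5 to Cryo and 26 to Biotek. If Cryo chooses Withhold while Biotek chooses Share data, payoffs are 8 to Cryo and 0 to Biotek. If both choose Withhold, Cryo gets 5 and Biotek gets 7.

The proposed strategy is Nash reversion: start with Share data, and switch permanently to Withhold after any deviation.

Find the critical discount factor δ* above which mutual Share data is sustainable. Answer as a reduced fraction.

2/3

Cryo: cooperation gives 6 each period; deviation gives 8 once then 5 forever.
  6/(1−δ) ≥ 8 + 5δ/(1−δ) ⇒ δ ≥ 2/3.
Biotek: cooperation gives 16 each period; deviation gives 26 once then 7 forever.
  δ ≥ 10/19.
Both must hold, so the binding constraint is Cryo's: δ ≥ 2/3.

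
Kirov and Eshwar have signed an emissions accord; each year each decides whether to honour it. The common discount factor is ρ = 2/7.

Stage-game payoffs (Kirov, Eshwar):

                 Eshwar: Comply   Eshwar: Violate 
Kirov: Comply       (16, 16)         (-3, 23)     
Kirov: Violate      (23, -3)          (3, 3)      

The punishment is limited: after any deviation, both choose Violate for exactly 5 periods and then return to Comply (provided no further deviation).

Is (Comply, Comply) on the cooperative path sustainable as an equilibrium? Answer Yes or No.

Comparing payoff streams over the 6 periods until play realigns: cooperate → 16(1+ρ+…+ρ^5); deviate → 23 + 3(ρ+…+ρ^5).
Cooperation is sustained iff (16−3)(ρ+…+ρ^5) ≥ 23−16.
ρ+…+ρ^5 = 2/7·(1−(2/7)^5)/(1−2/7) = 0.3992, and (23−16)/(16−3) = 0.5385.
0.3992 < 0.5385, so cooperation is not sustainable.

No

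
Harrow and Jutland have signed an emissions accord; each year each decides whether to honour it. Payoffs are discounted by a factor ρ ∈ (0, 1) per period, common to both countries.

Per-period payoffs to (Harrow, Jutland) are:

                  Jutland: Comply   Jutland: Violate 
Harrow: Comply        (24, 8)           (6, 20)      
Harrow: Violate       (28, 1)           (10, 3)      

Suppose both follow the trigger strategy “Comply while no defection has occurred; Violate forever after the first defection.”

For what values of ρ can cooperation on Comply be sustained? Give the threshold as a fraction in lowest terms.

Harrow's threshold: (28−24)/(28−10) = 2/9.
Jutland's threshold: (20−8)/(20−3) = 12/17.
2/9 < 12/17, so Jutland binds and ρ* = 12/17.

12/17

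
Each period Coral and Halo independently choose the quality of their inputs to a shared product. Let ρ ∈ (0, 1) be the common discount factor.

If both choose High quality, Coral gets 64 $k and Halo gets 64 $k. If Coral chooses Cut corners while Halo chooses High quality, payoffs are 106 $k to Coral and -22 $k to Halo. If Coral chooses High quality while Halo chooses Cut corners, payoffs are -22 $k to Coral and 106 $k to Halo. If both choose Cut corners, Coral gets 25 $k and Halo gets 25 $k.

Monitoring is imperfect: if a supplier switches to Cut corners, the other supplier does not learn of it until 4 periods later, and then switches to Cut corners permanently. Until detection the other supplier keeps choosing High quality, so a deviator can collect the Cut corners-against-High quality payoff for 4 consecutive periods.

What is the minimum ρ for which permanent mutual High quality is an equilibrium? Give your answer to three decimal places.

The best deviation is to choose Cut corners for all 4 undetected periods, earning 106 each, then 25 forever once detected.
Deviation value: 106(1−ρ^4)/(1−ρ) + 25ρ^4/(1−ρ); cooperation value: 64/(1−ρ).
IC: 64 ≥ 106(1−ρ^4) + 25ρ^4 = 106 − 81ρ^4.
So ρ^4 ≥ 42/81 = 14/27, giving ρ ≥ (14/27)^(1/4) ≈ 0.849.

0.849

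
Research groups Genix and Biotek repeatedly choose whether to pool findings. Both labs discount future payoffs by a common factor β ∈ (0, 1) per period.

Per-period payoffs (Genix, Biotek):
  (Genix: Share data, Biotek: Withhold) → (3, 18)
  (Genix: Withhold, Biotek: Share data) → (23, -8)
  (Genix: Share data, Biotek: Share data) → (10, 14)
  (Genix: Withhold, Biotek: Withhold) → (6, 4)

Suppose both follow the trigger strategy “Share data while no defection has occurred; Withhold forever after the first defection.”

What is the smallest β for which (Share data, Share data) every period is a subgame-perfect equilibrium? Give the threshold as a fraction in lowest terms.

13/17

For Genix: deviation gain 23−10 = 13, per-period punishment loss 10−6 = 4. IC gives β ≥ 13/17.
For Biotek: gain 4, loss 10 per period, so β ≥ 4/14 = 2/7.
The tighter constraint is Genix's, so cooperation needs β ≥ 13/17.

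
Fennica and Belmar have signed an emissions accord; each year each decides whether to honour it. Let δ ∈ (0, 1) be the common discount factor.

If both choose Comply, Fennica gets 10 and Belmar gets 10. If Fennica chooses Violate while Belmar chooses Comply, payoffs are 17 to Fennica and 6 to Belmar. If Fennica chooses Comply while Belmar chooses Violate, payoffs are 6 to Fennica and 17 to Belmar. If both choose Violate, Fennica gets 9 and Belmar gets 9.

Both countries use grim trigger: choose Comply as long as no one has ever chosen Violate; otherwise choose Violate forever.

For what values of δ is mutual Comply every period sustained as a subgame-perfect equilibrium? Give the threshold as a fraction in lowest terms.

7/8

Under grim trigger the critical discount factor is (T−C)/(T−P) with T = 17, C = 10, P = 9.
δ* = (17−10)/(17−9) = 7/8.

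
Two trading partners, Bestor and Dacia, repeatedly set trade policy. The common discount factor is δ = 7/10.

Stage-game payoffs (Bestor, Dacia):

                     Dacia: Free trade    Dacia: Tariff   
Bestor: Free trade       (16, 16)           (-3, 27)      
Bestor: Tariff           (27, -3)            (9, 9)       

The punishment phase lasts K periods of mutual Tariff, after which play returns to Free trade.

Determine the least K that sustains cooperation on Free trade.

Need Σ_{k=1}^{K} δ^k ≥ (27−16)/(16−9) = 1.5714 at δ = 7/10.
At K = 3 the sum is 1.5330 < 1.5714; at K = 4 it is 1.7731 ≥ 1.5714.
So the minimum punishment length is K = 4.

4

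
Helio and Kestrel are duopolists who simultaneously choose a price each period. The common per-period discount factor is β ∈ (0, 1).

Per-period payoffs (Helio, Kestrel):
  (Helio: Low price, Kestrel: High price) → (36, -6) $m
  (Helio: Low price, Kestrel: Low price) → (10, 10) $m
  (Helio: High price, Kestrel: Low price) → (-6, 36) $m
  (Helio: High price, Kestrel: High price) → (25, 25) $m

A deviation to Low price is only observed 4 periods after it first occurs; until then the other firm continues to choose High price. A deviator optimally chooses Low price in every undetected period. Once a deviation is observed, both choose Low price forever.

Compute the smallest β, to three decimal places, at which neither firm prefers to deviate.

0.807

The best deviation is to choose Low price for all 4 undetected periods, earning 36 each, then 10 forever once detected.
Deviation value: 36(1−β^4)/(1−β) + 10β^4/(1−β); cooperation value: 25/(1−β).
IC: 25 ≥ 36(1−β^4) + 10β^4 = 36 − 26β^4.
So β^4 ≥ 11/26, giving β ≥ (11/26)^(1/4) ≈ 0.807.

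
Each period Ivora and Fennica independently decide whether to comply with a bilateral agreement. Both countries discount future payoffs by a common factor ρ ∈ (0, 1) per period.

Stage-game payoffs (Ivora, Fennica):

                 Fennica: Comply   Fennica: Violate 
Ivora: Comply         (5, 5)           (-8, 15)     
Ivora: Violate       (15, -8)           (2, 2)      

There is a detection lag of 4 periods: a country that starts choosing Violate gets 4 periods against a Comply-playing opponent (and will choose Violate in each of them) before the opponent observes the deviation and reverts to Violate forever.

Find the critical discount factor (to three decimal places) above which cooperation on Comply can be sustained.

A deviator earns 15 for 4 periods, then 2 forever; cooperating earns 5 forever. Multiplying the IC by (1−ρ):
5 ≥ 15(1−ρ^4) + 2ρ^4, so 13·ρ^4 ≥ 10 and ρ^4 ≥ 10/13.
ρ ≥ (10/13)^(1/4) ≈ 0.937.

0.937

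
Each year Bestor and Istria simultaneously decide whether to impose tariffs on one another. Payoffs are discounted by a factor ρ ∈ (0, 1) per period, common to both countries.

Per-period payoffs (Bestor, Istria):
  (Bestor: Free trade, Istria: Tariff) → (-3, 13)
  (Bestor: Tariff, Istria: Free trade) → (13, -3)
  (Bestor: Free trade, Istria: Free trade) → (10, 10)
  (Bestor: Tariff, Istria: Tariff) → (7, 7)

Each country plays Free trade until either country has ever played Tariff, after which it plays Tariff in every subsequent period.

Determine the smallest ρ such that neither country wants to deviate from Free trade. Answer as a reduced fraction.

Under grim trigger the critical discount factor is (T−C)/(T−P) with T = 13, C = 10, P = 7.
ρ* = (13−10)/(13−7) = 3/6 = 1/2.

1/2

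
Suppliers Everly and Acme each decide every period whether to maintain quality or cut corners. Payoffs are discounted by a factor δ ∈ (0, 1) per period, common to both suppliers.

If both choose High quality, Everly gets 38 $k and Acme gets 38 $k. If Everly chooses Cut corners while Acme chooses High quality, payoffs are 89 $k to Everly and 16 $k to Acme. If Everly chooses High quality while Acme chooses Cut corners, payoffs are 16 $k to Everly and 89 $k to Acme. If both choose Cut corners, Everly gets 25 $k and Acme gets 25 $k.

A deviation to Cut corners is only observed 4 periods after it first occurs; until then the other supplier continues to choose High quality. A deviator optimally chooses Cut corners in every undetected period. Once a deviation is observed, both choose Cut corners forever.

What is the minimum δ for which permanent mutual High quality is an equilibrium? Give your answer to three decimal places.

The best deviation is to choose Cut corners for all 4 undetected periods, earning 89 each, then 25 forever once detected.
Deviation value: 89(1−δ^4)/(1−δ) + 25δ^4/(1−δ); cooperation value: 38/(1−δ).
IC: 38 ≥ 89(1−δ^4) + 25δ^4 = 89 − 64δ^4.
So δ^4 ≥ 51/64, giving δ ≥ (51/64)^(1/4) ≈ 0.945.

0.945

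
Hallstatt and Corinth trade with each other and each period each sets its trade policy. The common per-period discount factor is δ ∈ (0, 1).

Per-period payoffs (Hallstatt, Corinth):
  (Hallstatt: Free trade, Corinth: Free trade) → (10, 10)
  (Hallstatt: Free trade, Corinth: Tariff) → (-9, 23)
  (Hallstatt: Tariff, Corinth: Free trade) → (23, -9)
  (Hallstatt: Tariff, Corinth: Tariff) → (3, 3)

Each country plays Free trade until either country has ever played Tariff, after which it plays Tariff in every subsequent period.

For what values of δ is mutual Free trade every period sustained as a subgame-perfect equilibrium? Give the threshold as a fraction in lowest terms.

Cooperation forever yields 10 each period: 10/(1−δ).
Deviating yields 23 once, then 3 forever: 23 + 3δ/(1−δ).
No profitable deviation requires 10/(1−δ) ≥ 23 + 3δ/(1−δ).
Multiplying by (1−δ): 10 ≥ 23(1−δ) + 3δ = 23 − 20δ.
So 20δ ≥ 13, i.e. δ ≥ 13/20.

13/20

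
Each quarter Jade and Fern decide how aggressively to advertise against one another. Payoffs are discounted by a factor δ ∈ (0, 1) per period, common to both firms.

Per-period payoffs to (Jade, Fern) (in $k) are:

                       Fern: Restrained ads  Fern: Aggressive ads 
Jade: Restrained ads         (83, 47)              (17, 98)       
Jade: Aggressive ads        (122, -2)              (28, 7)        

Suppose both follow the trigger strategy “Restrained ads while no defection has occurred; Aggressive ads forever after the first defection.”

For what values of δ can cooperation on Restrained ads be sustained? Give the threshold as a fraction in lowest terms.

51/91

Jade: cooperation gives 83 each period; deviation gives 122 once then 28 forever.
  83/(1−δ) ≥ 122 + 28δ/(1−δ) ⇒ δ ≥ 39/94.
Fern: cooperation gives 47 each period; deviation gives 98 once then 7 forever.
  δ ≥ 51/91.
Both must hold, so the binding constraint is Fern's: δ ≥ 51/91.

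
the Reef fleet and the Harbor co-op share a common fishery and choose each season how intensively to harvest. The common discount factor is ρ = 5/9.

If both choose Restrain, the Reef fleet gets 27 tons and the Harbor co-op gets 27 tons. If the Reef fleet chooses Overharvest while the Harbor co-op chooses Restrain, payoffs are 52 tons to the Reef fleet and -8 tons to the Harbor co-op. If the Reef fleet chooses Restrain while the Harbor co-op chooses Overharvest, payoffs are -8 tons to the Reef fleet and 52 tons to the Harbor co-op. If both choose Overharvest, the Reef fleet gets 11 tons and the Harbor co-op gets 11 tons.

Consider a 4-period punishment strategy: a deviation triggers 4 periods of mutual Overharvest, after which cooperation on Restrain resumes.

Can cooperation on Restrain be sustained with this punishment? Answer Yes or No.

IC: ρ+…+ρ^4 ≥ (52−27)/(27−11) = 25/16.
At ρ = 5/9: partial sum = 1.1309 < 1.5625. Cooperation not sustainable.

No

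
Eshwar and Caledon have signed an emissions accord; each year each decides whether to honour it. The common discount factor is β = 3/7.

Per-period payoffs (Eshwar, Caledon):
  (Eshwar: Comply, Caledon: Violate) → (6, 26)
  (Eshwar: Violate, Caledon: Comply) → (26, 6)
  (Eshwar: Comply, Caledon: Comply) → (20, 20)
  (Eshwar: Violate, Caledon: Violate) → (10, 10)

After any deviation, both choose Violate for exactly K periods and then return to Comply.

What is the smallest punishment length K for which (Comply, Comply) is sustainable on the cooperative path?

2

Need Σ_{k=1}^{K} β^k ≥ (26−20)/(20−10) = 0.6000 at β = 3/7.
At K = 1 the sum is 0.4286 < 0.6000; at K = 2 it is 0.6122 ≥ 0.6000.
So the minimum punishment length is K = 2.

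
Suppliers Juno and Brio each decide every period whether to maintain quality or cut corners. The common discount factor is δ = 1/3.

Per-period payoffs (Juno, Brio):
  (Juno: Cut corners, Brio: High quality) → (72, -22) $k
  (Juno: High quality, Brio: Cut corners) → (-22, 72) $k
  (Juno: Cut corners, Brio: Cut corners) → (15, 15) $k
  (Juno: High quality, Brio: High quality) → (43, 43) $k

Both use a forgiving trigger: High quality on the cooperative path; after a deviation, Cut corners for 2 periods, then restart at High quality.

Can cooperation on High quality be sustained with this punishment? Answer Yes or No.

A one-shot deviation gives 72 now, then 15 for 2 periods, then back to 43.
Gain from deviating: (72−43) today; loss: (43−15) in each of the next 2 periods.
No-deviation condition: (43−15)(δ+…+δ^2) ≥ 72−43, i.e. δ+…+δ^2 ≥ 29/28.
At δ = 1/3: δ+…+δ^2 = 0.4444 < 1.0357.
So cooperation is not sustainable.

No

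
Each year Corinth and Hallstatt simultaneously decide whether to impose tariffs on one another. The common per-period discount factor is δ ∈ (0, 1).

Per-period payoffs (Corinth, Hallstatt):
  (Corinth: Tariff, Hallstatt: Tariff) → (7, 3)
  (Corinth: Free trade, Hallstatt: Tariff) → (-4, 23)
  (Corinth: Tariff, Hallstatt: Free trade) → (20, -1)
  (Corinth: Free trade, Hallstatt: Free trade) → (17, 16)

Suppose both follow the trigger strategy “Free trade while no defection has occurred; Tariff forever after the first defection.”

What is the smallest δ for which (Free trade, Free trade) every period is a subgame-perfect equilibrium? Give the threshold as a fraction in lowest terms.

7/20

Corinth: cooperation gives 17 each period; deviation gives 20 once then 7 forever.
  17/(1−δ) ≥ 20 + 7δ/(1−δ) ⇒ δ ≥ 3/13.
Hallstatt: cooperation gives 16 each period; deviation gives 23 once then 3 forever.
  δ ≥ 7/20.
Both must hold, so the binding constraint is Hallstatt's: δ ≥ 7/20.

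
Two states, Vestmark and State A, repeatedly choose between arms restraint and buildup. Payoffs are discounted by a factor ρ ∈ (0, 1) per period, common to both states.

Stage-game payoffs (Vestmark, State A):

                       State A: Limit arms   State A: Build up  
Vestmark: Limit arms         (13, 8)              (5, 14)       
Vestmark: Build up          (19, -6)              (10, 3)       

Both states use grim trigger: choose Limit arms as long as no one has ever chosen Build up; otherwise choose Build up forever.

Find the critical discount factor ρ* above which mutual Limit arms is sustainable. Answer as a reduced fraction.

Vestmark: cooperation gives 13 each period; deviation gives 19 once then 10 forever.
  13/(1−ρ) ≥ 19 + 10ρ/(1−ρ) ⇒ ρ ≥ 6/9 = 2/3.
State A: cooperation gives 8 each period; deviation gives 14 once then 3 forever.
  ρ ≥ 6/11.
Both must hold, so the binding constraint is Vestmark's: ρ ≥ 2/3.

2/3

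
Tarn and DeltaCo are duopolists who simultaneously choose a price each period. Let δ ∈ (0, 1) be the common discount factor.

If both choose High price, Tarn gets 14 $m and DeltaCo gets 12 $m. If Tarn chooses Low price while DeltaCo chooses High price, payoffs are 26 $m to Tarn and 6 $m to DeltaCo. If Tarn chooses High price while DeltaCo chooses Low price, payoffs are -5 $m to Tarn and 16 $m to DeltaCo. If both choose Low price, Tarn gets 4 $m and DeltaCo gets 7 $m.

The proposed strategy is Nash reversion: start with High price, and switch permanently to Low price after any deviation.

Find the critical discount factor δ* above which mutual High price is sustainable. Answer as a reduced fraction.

6/11

For Tarn: deviation gain 26−14 = 12, per-period punishment loss 14−4 = 10. IC gives δ ≥ 12/22 = 6/11.
For DeltaCo: gain 4, loss 5 per period, so δ ≥ 4/9.
The tighter constraint is Tarn's, so cooperation needs δ ≥ 6/11.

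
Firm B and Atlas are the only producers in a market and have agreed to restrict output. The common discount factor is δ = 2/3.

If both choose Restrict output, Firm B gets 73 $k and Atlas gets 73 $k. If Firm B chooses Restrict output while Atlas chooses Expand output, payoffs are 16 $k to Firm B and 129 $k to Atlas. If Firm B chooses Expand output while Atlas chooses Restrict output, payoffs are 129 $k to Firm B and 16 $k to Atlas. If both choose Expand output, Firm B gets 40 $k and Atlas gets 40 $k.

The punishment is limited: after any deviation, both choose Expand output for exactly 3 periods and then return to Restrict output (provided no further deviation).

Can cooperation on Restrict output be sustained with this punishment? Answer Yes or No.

A one-shot deviation gives 129 now, then 40 for 3 periods, then back to 73.
Gain from deviating: (129−73) today; loss: (73−40) in each of the next 3 periods.
No-deviation condition: (73−40)(δ+…+δ^3) ≥ 129−73, i.e. δ+…+δ^3 ≥ 56/33.
At δ = 2/3: δ+…+δ^3 = 1.4074 < 1.6970.
So cooperation is not sustainable.

No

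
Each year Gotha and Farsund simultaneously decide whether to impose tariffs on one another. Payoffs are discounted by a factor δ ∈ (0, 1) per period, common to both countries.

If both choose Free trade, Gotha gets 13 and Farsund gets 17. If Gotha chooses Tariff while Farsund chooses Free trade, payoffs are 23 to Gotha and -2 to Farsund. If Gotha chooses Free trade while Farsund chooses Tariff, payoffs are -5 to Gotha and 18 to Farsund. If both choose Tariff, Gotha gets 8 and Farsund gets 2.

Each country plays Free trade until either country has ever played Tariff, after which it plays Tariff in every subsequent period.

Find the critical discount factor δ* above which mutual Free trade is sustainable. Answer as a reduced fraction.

Gotha's threshold: (23−13)/(23−8) = 2/3.
Farsund's threshold: (18−17)/(18−2) = 1/16.
2/3 > 1/16, so Gotha binds and δ* = 2/3.

2/3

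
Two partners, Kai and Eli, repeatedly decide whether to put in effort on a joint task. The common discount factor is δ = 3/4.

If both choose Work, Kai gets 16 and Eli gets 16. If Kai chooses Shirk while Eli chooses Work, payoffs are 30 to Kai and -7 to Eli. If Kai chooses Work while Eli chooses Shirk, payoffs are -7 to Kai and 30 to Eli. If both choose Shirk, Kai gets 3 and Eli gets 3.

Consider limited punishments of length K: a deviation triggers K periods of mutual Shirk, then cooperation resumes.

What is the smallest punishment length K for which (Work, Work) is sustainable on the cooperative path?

2

IC: δ(1−δ^K)/(1−δ) ≥ (30−16)/(16−3) = 14/13.
With δ = 3/4: need 1 − δ^K ≥ 14/13·(1−3/4)/(3/4), i.e. δ^K ≤ 0.6410.
Since (3/4)^1 = 0.7500 and (3/4)^2 = 0.5625, the smallest such K is 2.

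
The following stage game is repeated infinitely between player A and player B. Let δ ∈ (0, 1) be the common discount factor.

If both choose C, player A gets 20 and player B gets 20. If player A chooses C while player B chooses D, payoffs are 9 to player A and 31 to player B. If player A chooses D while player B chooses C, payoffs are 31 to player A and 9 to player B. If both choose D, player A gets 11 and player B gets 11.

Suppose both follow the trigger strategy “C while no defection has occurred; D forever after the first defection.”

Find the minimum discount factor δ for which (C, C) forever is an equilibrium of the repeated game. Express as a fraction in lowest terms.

One-period gain from deviating is 31 − 20 = 11. The loss is 20 − 11 = 9 in every subsequent period, with present value 9·δ/(1−δ).
Deviation is unprofitable when 9·δ/(1−δ) ≥ 11, i.e. δ/(1−δ) ≥ 11/9.
Equivalently δ ≥ 11/(11+9) = 11/20.

11/20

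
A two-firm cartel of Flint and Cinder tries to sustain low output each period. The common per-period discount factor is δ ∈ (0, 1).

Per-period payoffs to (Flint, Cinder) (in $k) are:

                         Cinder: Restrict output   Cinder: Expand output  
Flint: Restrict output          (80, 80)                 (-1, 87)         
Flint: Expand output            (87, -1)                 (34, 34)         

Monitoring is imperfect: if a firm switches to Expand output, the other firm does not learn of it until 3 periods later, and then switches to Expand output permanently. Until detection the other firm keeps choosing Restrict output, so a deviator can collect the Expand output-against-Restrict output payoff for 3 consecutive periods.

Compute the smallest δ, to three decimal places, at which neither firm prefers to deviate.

0.509

Deviating for the 3 undetected periods gains 87−80 = 7 per period over cooperation, then loses 80−34 = 46 per period forever once punishment starts.
Gain: 7(1 + δ + … + δ^2); loss: 46·δ^3/(1−δ).
No profitable deviation ⇔ 7(1−δ^3) ≤ 46·δ^3, i.e. δ^3 ≥ 7/(7+46) = 7/53.
Hence δ ≥ (7/53)^(1/3) ≈ 0.509.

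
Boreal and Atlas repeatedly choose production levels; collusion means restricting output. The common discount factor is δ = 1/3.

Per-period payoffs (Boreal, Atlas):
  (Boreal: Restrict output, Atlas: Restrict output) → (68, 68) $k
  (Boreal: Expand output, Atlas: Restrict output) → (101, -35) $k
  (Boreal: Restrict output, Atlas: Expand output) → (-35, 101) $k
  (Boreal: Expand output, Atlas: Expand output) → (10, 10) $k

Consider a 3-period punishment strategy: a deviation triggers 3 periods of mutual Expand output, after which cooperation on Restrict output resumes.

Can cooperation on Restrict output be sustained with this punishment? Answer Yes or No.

A one-shot deviation gives 101 now, then 10 for 3 periods, then back to 68.
Gain from deviating: (101−68) today; loss: (68−10) in each of the next 3 periods.
No-deviation condition: (68−10)(δ+…+δ^3) ≥ 101−68, i.e. δ+…+δ^3 ≥ 33/58.
At δ = 1/3: δ+…+δ^3 = 0.4815 < 0.5690.
So cooperation is not sustainable.

No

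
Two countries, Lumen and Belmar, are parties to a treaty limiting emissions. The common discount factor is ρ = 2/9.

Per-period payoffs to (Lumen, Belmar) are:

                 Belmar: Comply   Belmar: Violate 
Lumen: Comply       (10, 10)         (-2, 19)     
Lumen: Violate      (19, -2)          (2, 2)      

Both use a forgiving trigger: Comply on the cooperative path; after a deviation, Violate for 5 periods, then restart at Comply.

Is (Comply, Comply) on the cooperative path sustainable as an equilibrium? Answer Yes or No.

No

A one-shot deviation gives 19 now, then 2 for 5 periods, then back to 10.
Gain from deviating: (19−10) today; loss: (10−2) in each of the next 5 periods.
No-deviation condition: (10−2)(ρ+…+ρ^5) ≥ 19−10, i.e. ρ+…+ρ^5 ≥ 9/8.
At ρ = 2/9: ρ+…+ρ^5 = 0.2856 < 1.1250.
So cooperation is not sustainable.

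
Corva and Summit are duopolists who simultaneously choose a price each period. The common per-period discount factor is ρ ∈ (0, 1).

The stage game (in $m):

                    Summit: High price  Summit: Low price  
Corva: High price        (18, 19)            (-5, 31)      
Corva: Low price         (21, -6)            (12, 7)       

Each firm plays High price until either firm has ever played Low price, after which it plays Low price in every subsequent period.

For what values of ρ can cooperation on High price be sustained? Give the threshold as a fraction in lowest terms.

For Corva: deviation gain 21−18 = 3, per-period punishment loss 18−12 = 6. IC gives ρ ≥ 3/9 = 1/3.
For Summit: gain 12, loss 12 per period, so ρ ≥ 12/24 = 1/2.
The tighter constraint is Summit's, so cooperation needs ρ ≥ 1/2.

1/2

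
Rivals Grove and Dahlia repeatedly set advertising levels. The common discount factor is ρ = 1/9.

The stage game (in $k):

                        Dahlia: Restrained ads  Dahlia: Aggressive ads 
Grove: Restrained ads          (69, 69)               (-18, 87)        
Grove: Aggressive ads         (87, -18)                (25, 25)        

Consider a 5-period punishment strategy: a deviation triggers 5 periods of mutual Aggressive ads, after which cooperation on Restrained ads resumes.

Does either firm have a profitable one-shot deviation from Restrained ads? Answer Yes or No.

IC: ρ+…+ρ^5 ≥ (87−69)/(69−25) = 9/22.
At ρ = 1/9: partial sum = 0.1250 < 0.4091. Cooperation not sustainable.

Yes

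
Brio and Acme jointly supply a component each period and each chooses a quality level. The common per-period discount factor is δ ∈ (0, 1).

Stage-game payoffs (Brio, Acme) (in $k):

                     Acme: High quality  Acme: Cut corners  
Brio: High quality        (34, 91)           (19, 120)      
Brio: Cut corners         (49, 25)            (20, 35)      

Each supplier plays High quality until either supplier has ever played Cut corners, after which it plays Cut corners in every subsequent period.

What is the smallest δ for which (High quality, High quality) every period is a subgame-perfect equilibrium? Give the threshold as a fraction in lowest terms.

Brio: cooperation gives 34 each period; deviation gives 49 once then 20 forever.
  34/(1−δ) ≥ 49 + 20δ/(1−δ) ⇒ δ ≥ 15/29.
Acme: cooperation gives 91 each period; deviation gives 120 once then 35 forever.
  δ ≥ 29/85.
Both must hold, so the binding constraint is Brio's: δ ≥ 15/29.

15/29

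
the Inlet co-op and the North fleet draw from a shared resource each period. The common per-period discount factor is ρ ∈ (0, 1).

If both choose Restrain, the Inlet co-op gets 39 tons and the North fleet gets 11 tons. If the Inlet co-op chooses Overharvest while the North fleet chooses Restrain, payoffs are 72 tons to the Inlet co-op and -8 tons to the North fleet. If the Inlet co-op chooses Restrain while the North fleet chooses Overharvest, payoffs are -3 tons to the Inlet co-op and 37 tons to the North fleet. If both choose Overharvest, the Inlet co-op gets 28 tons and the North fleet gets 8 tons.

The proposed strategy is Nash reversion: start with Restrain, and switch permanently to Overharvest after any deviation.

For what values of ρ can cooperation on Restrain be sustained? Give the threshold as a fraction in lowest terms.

26/29

the Inlet co-op's threshold: (72−39)/(72−28) = 3/4.
the North fleet's threshold: (37−11)/(37−8) = 26/29.
3/4 < 26/29, so the North fleet binds and ρ* = 26/29.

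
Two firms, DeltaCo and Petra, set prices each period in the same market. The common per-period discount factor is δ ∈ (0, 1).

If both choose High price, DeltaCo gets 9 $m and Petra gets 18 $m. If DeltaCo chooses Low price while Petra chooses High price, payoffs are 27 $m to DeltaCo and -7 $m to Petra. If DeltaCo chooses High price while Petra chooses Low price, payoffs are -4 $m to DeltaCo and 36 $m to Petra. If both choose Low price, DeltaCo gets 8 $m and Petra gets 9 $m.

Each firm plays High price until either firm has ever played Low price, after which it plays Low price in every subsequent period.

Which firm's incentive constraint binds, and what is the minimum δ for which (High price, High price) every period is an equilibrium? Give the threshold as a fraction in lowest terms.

DeltaCo: cooperation gives 9 each period; deviation gives 27 once then 8 forever.
  9/(1−δ) ≥ 27 + 8δ/(1−δ) ⇒ δ ≥ 18/19.
Petra: cooperation gives 18 each period; deviation gives 36 once then 9 forever.
  δ ≥ 18/27 = 2/3.
Both must hold, so the binding constraint is DeltaCo's: δ ≥ 18/19.

DeltaCo; δ ≥ 18/19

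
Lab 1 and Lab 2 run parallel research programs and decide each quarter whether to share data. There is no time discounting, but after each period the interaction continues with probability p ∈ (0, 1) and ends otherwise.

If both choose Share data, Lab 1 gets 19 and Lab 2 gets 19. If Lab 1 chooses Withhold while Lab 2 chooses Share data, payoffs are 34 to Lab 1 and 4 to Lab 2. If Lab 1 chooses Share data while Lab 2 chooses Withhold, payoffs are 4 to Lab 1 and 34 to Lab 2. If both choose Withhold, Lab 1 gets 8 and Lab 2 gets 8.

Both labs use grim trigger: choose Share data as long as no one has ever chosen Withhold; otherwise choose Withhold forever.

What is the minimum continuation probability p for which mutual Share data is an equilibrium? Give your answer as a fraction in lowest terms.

15/26

With no time discounting, the continuation probability p plays the role of the discount factor.
Grim-trigger IC: 19/(1−p) ≥ 34 + 8p/(1−p) ⇒ p ≥ (34−19)/(34−8) = 15/26.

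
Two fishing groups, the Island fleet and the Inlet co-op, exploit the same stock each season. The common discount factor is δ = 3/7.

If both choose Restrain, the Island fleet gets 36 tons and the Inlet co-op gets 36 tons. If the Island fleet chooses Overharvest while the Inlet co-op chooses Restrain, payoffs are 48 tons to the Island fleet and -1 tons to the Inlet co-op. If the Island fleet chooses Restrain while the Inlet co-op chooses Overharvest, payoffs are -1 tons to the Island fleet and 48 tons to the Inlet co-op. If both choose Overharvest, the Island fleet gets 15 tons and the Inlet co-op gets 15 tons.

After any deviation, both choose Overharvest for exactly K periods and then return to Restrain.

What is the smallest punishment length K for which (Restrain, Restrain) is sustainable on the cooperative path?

2

No profitable deviation requires (36−15)(δ+…+δ^K) ≥ 48−36, i.e. δ+…+δ^K ≥ 4/7 ≈ 0.5714.
With δ = 3/7, the partial sums are K=1: 0.4286, K=2: 0.6122.
K = 2 is the first length at which the sum reaches 0.5714.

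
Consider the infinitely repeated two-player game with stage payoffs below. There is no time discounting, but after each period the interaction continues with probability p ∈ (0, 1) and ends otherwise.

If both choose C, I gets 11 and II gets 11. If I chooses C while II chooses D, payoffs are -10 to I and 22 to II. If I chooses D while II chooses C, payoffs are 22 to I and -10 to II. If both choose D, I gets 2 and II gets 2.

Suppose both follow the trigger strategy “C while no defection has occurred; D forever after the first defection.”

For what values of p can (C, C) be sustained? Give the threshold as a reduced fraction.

Expected cooperation value is 11 + p·11 + p²·11 + … = 11/(1−p); deviation gives 22 + p·2/(1−p).
11 ≥ 22(1−p) + 2p ⇒ 20p ≥ 11 ⇒ p ≥ 11/20.

11/20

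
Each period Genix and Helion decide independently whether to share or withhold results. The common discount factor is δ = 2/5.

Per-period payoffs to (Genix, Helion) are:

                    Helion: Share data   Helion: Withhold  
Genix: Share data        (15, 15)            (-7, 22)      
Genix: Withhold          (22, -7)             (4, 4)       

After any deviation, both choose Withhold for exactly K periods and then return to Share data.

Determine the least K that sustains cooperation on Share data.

4

IC: δ(1−δ^K)/(1−δ) ≥ (22−15)/(15−4) = 7/11.
With δ = 2/5: need 1 − δ^K ≥ 7/11·(1−2/5)/(2/5), i.e. δ^K ≤ 0.0455.
Since (2/5)^3 = 0.0640 and (2/5)^4 = 0.0256, the smallest such K is 4.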